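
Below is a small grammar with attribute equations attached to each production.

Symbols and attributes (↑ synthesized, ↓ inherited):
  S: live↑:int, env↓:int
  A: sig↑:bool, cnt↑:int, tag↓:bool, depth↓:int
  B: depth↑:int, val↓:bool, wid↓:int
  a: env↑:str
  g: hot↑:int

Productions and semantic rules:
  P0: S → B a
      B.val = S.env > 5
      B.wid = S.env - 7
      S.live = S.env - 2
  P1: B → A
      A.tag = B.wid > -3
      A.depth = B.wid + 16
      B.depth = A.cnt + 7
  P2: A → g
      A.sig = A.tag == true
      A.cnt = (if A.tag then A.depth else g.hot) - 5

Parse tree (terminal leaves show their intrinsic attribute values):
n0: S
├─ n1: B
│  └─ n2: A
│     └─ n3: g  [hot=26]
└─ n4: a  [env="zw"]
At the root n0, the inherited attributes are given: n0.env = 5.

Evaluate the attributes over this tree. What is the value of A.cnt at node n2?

1. n0.env = 5  [given at root]
2. n1.val = false  [S.env > 5]
3. n1.wid = -2  [S.env - 7]
4. n2.tag = true  [B.wid > -3]
5. n2.depth = 14  [B.wid + 16]
6. n3.hot = 26  [terminal]
7. n2.sig = true  [A.tag == true]
8. n2.cnt = 9  [(if A.tag then A.depth else g.hot) - 5]
9. n1.depth = 16  [A.cnt + 7]
10. n4.env = "zw"  [terminal]
11. n0.live = 3  [S.env - 2]

9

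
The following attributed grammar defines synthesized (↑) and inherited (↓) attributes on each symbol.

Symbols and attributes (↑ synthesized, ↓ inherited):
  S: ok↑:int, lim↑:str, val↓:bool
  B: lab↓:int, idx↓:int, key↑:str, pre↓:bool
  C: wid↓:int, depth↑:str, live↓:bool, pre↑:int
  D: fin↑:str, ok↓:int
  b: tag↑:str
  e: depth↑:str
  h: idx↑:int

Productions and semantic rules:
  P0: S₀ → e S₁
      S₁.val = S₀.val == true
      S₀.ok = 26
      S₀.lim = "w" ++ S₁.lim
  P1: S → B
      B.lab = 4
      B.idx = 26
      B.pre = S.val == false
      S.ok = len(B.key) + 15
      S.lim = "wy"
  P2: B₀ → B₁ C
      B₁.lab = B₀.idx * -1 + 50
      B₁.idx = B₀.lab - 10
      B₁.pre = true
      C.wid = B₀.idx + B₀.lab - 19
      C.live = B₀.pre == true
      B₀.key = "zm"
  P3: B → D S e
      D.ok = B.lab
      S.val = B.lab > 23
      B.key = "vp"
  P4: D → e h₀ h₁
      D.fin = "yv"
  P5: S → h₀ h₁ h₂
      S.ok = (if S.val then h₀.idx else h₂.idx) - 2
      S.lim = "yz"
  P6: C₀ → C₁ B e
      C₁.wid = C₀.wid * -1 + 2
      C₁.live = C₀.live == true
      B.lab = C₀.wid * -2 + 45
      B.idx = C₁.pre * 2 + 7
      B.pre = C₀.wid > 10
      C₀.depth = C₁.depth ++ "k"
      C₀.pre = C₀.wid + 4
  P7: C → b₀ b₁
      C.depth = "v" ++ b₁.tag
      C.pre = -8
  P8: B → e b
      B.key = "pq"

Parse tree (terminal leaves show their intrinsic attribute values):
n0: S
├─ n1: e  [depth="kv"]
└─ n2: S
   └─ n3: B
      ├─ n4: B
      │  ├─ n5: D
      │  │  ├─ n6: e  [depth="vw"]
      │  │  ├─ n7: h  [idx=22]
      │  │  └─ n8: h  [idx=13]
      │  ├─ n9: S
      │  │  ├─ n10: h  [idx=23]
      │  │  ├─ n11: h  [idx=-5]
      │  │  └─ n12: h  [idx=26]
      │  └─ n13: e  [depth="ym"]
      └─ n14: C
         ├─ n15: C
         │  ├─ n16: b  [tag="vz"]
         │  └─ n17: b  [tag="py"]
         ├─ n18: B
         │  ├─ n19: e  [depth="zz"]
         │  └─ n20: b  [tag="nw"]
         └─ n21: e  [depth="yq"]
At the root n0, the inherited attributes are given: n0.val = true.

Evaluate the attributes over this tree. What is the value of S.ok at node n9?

21

1. n0.val = true  [given at root]
2. n1.depth = "kv"  [terminal]
3. n2.val = true  [S₀.val == true]
4. n3.lab = 4  [4]
5. n3.idx = 26  [26]
6. n3.pre = false  [S.val == false]
7. n4.lab = 24  [B₀.idx * -1 + 50]
8. n4.idx = -6  [B₀.lab - 10]
9. n4.pre = true  [true]
10. n5.ok = 24  [B.lab]
11. n6.depth = "vw"  [terminal]
12. n7.idx = 22  [terminal]
13. n8.idx = 13  [terminal]
14. n5.fin = "yv"  ["yv"]
15. n9.val = true  [B.lab > 23]
16. n10.idx = 23  [terminal]
17. n11.idx = -5  [terminal]
18. n12.idx = 26  [terminal]
19. n9.ok = 21  [(if S.val then h₀.idx else h₂.idx) - 2]
20. n9.lim = "yz"  ["yz"]
21. n13.depth = "ym"  [terminal]
22. n4.key = "vp"  ["vp"]
23. n14.wid = 11  [B₀.idx + B₀.lab - 19]
24. n14.live = false  [B₀.pre == true]
25. n15.wid = -9  [C₀.wid * -1 + 2]
26. n15.live = false  [C₀.live == true]
27. n16.tag = "vz"  [terminal]
28. n17.tag = "py"  [terminal]
29. n15.depth = "vpy"  ["v" ++ b₁.tag]
30. n15.pre = -8  [-8]
31. n18.lab = 23  [C₀.wid * -2 + 45]
32. n18.idx = -9  [C₁.pre * 2 + 7]
33. n18.pre = true  [C₀.wid > 10]
34. n19.depth = "zz"  [terminal]
35. n20.tag = "nw"  [terminal]
36. n18.key = "pq"  ["pq"]
37. n21.depth = "yq"  [terminal]
38. n14.depth = "vpyk"  [C₁.depth ++ "k"]
39. n14.pre = 15  [C₀.wid + 4]
40. n3.key = "zm"  ["zm"]
41. n2.ok = 17  [len(B.key) + 15]
42. n2.lim = "wy"  ["wy"]
43. n0.ok = 26  [26]
44. n0.lim = "wwy"  ["w" ++ S₁.lim]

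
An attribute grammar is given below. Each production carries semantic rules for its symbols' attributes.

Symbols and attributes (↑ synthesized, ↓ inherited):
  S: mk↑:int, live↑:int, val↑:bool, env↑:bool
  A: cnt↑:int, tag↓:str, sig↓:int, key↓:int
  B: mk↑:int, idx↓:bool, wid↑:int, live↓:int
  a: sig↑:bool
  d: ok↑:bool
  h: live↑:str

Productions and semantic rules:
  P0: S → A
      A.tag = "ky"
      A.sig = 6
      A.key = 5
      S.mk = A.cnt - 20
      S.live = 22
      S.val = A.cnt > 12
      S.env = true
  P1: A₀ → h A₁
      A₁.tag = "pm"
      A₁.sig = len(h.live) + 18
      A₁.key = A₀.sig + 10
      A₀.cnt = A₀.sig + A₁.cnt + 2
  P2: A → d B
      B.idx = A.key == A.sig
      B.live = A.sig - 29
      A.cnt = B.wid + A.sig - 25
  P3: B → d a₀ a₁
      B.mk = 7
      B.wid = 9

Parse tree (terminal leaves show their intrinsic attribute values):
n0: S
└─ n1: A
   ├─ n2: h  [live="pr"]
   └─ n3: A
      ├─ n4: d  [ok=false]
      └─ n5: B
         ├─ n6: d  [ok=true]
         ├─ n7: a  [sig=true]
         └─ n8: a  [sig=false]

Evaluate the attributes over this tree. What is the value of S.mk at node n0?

-8

1. n1.tag = "ky"  ["ky"]
2. n1.sig = 6  [6]
3. n1.key = 5  [5]
4. n2.live = "pr"  [terminal]
5. n3.tag = "pm"  ["pm"]
6. n3.sig = 20  [len(h.live) + 18]
7. n3.key = 16  [A₀.sig + 10]
8. n4.ok = false  [terminal]
9. n5.idx = false  [A.key == A.sig]
10. n5.live = -9  [A.sig - 29]
11. n6.ok = true  [terminal]
12. n7.sig = true  [terminal]
13. n8.sig = false  [terminal]
14. n5.mk = 7  [7]
15. n5.wid = 9  [9]
16. n3.cnt = 4  [B.wid + A.sig - 25]
17. n1.cnt = 12  [A₀.sig + A₁.cnt + 2]
18. n0.mk = -8  [A.cnt - 20]
19. n0.live = 22  [22]
20. n0.val = false  [A.cnt > 12]
21. n0.env = true  [true]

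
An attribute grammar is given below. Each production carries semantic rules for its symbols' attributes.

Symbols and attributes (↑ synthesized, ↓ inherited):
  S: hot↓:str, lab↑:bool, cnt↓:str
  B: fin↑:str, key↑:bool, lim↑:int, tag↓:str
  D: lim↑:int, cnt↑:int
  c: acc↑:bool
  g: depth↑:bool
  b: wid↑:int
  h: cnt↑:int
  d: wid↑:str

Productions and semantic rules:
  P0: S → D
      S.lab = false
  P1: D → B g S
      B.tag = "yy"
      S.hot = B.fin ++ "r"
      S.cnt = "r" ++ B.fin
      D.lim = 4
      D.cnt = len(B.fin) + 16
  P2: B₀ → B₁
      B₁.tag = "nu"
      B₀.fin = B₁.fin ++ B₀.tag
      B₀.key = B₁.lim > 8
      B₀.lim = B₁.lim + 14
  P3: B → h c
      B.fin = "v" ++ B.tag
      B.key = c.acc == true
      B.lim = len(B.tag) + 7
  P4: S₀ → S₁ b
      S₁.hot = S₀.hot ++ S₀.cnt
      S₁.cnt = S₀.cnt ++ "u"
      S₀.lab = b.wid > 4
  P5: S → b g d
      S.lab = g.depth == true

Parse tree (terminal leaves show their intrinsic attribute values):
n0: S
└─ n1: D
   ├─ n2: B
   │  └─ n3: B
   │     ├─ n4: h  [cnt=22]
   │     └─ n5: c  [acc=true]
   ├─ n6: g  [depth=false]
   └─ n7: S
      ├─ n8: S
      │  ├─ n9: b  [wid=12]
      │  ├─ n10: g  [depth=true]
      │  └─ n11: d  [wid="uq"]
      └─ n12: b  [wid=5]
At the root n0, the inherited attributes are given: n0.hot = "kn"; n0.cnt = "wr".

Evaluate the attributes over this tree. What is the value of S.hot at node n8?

1. n0.hot = "kn"  [given at root]
2. n0.cnt = "wr"  [given at root]
3. n2.tag = "yy"  ["yy"]
4. n3.tag = "nu"  ["nu"]
5. n4.cnt = 22  [terminal]
6. n5.acc = true  [terminal]
7. n3.fin = "vnu"  ["v" ++ B.tag]
8. n3.key = true  [c.acc == true]
9. n3.lim = 9  [len(B.tag) + 7]
10. n2.fin = "vnuyy"  [B₁.fin ++ B₀.tag]
11. n2.key = true  [B₁.lim > 8]
12. n2.lim = 23  [B₁.lim + 14]
13. n6.depth = false  [terminal]
14. n7.hot = "vnuyyr"  [B.fin ++ "r"]
15. n7.cnt = "rvnuyy"  ["r" ++ B.fin]
16. n8.hot = "vnuyyrrvnuyy"  [S₀.hot ++ S₀.cnt]
17. n8.cnt = "rvnuyyu"  [S₀.cnt ++ "u"]
18. n9.wid = 12  [terminal]
19. n10.depth = true  [terminal]
20. n11.wid = "uq"  [terminal]
21. n8.lab = true  [g.depth == true]
22. n12.wid = 5  [terminal]
23. n7.lab = true  [b.wid > 4]
24. n1.lim = 4  [4]
25. n1.cnt = 21  [len(B.fin) + 16]
26. n0.lab = false  [false]

"vnuyyrrvnuyy"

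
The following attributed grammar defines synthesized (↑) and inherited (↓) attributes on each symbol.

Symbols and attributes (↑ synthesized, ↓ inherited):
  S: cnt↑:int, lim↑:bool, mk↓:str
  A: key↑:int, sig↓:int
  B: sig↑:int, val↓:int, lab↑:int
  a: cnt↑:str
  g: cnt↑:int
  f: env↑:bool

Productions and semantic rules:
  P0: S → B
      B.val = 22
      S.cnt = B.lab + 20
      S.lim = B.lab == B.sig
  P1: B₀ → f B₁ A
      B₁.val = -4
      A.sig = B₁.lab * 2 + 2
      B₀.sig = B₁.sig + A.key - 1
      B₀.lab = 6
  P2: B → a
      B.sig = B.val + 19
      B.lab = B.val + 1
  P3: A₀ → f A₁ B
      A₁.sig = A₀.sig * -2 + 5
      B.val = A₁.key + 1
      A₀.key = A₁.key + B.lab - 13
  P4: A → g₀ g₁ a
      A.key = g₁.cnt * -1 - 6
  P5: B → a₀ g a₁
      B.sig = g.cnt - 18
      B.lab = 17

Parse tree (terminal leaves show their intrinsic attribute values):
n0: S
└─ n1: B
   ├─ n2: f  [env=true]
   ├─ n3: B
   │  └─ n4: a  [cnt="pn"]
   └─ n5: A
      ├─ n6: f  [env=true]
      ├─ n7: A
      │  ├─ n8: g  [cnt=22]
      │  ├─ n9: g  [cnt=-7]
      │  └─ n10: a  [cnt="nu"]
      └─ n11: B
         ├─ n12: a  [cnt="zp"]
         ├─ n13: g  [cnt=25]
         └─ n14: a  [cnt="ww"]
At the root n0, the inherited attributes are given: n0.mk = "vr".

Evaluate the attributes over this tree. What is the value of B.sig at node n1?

19

1. n0.mk = "vr"  [given at root]
2. n1.val = 22  [22]
3. n2.env = true  [terminal]
4. n3.val = -4  [-4]
5. n4.cnt = "pn"  [terminal]
6. n3.sig = 15  [B.val + 19]
7. n3.lab = -3  [B.val + 1]
8. n5.sig = -4  [B₁.lab * 2 + 2]
9. n6.env = true  [terminal]
10. n7.sig = 13  [A₀.sig * -2 + 5]
11. n8.cnt = 22  [terminal]
12. n9.cnt = -7  [terminal]
13. n10.cnt = "nu"  [terminal]
14. n7.key = 1  [g₁.cnt * -1 - 6]
15. n11.val = 2  [A₁.key + 1]
16. n12.cnt = "zp"  [terminal]
17. n13.cnt = 25  [terminal]
18. n14.cnt = "ww"  [terminal]
19. n11.sig = 7  [g.cnt - 18]
20. n11.lab = 17  [17]
21. n5.key = 5  [A₁.key + B.lab - 13]
22. n1.sig = 19  [B₁.sig + A.key - 1]
23. n1.lab = 6  [6]
24. n0.cnt = 26  [B.lab + 20]
25. n0.lim = false  [B.lab == B.sig]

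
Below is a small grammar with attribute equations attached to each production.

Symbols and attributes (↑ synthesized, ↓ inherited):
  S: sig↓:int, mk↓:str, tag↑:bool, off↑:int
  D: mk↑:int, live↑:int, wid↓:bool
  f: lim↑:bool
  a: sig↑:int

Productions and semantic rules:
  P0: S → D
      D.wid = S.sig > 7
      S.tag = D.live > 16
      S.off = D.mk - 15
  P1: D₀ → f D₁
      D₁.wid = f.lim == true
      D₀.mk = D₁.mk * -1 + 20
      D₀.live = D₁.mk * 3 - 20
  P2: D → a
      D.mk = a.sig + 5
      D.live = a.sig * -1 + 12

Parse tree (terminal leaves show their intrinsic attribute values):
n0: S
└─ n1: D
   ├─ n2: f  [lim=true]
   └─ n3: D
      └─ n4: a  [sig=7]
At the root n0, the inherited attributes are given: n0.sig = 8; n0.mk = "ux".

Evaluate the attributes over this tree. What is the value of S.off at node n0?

-7

1. n0.sig = 8  [given at root]
2. n0.mk = "ux"  [given at root]
3. n1.wid = true  [S.sig > 7]
4. n2.lim = true  [terminal]
5. n3.wid = true  [f.lim == true]
6. n4.sig = 7  [terminal]
7. n3.mk = 12  [a.sig + 5]
8. n3.live = 5  [a.sig * -1 + 12]
9. n1.mk = 8  [D₁.mk * -1 + 20]
10. n1.live = 16  [D₁.mk * 3 - 20]
11. n0.tag = false  [D.live > 16]
12. n0.off = -7  [D.mk - 15]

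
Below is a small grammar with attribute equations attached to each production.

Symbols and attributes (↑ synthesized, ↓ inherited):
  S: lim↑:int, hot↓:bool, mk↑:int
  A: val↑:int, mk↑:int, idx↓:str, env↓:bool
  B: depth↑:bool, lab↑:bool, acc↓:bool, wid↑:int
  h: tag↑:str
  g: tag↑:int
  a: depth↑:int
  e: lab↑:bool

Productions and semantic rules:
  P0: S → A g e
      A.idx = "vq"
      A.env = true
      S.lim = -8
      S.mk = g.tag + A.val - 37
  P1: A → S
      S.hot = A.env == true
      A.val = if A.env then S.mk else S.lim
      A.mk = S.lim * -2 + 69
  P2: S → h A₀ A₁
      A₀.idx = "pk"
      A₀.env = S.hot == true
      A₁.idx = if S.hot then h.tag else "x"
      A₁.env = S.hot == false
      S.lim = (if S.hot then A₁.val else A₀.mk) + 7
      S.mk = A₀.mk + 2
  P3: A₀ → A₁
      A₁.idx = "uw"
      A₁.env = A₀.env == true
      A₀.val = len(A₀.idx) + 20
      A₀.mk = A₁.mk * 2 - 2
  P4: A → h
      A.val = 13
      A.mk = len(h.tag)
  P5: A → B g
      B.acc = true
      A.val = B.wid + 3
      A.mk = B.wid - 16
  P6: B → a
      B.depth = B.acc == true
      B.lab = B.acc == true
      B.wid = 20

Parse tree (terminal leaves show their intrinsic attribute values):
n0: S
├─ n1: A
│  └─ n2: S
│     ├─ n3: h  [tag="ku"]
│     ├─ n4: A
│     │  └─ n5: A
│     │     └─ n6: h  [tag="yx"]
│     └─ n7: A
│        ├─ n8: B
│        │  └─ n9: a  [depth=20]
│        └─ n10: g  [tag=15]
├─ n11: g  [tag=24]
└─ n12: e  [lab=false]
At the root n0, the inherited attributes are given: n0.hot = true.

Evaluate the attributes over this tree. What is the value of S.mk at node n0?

1. n0.hot = true  [given at root]
2. n1.idx = "vq"  ["vq"]
3. n1.env = true  [true]
4. n2.hot = true  [A.env == true]
5. n3.tag = "ku"  [terminal]
6. n4.idx = "pk"  ["pk"]
7. n4.env = true  [S.hot == true]
8. n5.idx = "uw"  ["uw"]
9. n5.env = true  [A₀.env == true]
10. n6.tag = "yx"  [terminal]
11. n5.val = 13  [13]
12. n5.mk = 2  [len(h.tag)]
13. n4.val = 22  [len(A₀.idx) + 20]
14. n4.mk = 2  [A₁.mk * 2 - 2]
15. n7.idx = "ku"  [if S.hot then h.tag else "x"]
16. n7.env = false  [S.hot == false]
17. n8.acc = true  [true]
18. n9.depth = 20  [terminal]
19. n8.depth = true  [B.acc == true]
20. n8.lab = true  [B.acc == true]
21. n8.wid = 20  [20]
22. n10.tag = 15  [terminal]
23. n7.val = 23  [B.wid + 3]
24. n7.mk = 4  [B.wid - 16]
25. n2.lim = 30  [(if S.hot then A₁.val else A₀.mk) + 7]
26. n2.mk = 4  [A₀.mk + 2]
27. n1.val = 4  [if A.env then S.mk else S.lim]
28. n1.mk = 9  [S.lim * -2 + 69]
29. n11.tag = 24  [terminal]
30. n12.lab = false  [terminal]
31. n0.lim = -8  [-8]
32. n0.mk = -9  [g.tag + A.val - 37]

-9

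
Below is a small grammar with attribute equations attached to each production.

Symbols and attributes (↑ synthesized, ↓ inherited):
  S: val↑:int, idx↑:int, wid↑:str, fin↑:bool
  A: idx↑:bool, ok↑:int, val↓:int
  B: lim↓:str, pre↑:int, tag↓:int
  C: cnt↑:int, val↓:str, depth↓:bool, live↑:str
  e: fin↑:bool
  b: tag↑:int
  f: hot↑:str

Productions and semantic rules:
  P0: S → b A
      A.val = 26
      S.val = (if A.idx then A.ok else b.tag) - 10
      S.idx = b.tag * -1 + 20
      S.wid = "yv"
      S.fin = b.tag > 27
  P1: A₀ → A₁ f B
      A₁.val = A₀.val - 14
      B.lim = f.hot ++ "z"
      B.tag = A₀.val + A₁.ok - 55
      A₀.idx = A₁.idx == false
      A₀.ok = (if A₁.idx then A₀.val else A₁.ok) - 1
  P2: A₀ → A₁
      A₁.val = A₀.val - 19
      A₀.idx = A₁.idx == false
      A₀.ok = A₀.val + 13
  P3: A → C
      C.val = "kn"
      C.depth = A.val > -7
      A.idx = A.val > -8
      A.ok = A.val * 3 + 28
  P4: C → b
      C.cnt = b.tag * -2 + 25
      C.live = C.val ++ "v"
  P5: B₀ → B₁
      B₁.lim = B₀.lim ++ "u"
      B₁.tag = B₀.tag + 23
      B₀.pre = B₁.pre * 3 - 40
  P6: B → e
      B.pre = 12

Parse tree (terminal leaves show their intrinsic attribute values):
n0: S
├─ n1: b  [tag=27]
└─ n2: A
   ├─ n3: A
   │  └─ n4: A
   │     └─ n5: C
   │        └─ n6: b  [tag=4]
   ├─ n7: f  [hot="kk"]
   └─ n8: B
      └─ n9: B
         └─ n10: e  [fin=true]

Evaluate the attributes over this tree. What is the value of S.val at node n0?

1. n1.tag = 27  [terminal]
2. n2.val = 26  [26]
3. n3.val = 12  [A₀.val - 14]
4. n4.val = -7  [A₀.val - 19]
5. n5.val = "kn"  ["kn"]
6. n5.depth = false  [A.val > -7]
7. n6.tag = 4  [terminal]
8. n5.cnt = 17  [b.tag * -2 + 25]
9. n5.live = "knv"  [C.val ++ "v"]
10. n4.idx = true  [A.val > -8]
11. n4.ok = 7  [A.val * 3 + 28]
12. n3.idx = false  [A₁.idx == false]
13. n3.ok = 25  [A₀.val + 13]
14. n7.hot = "kk"  [terminal]
15. n8.lim = "kkz"  [f.hot ++ "z"]
16. n8.tag = -4  [A₀.val + A₁.ok - 55]
17. n9.lim = "kkzu"  [B₀.lim ++ "u"]
18. n9.tag = 19  [B₀.tag + 23]
19. n10.fin = true  [terminal]
20. n9.pre = 12  [12]
21. n8.pre = -4  [B₁.pre * 3 - 40]
22. n2.idx = true  [A₁.idx == false]
23. n2.ok = 24  [(if A₁.idx then A₀.val else A₁.ok) - 1]
24. n0.val = 14  [(if A.idx then A.ok else b.tag) - 10]
25. n0.idx = -7  [b.tag * -1 + 20]
26. n0.wid = "yv"  ["yv"]
27. n0.fin = false  [b.tag > 27]

14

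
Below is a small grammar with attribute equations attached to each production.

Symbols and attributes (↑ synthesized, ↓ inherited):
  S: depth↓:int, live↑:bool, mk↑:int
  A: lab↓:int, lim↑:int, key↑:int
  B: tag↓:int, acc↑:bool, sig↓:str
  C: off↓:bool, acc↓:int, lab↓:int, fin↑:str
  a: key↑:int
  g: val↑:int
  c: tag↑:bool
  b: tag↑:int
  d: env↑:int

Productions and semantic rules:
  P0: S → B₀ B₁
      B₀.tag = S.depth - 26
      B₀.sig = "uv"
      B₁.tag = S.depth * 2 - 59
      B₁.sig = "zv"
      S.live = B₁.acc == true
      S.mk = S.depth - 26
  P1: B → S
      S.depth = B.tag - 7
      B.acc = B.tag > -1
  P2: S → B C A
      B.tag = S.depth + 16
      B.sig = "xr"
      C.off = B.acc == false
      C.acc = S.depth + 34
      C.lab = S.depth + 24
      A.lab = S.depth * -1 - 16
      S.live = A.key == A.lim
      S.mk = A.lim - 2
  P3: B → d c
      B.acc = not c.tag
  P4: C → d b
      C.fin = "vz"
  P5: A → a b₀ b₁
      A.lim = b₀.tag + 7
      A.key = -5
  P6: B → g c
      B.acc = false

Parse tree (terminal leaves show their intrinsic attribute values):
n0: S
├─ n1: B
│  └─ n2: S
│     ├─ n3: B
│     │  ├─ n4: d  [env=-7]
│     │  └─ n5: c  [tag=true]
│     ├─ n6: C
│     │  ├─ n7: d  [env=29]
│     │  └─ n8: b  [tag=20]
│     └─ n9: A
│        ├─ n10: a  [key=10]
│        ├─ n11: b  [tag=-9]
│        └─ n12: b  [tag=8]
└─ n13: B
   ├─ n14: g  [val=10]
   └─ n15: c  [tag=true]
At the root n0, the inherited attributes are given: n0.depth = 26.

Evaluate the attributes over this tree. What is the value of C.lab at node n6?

17

1. n0.depth = 26  [given at root]
2. n1.tag = 0  [S.depth - 26]
3. n1.sig = "uv"  ["uv"]
4. n2.depth = -7  [B.tag - 7]
5. n3.tag = 9  [S.depth + 16]
6. n3.sig = "xr"  ["xr"]
7. n4.env = -7  [terminal]
8. n5.tag = true  [terminal]
9. n3.acc = false  [not c.tag]
10. n6.off = true  [B.acc == false]
11. n6.acc = 27  [S.depth + 34]
12. n6.lab = 17  [S.depth + 24]
13. n7.env = 29  [terminal]
14. n8.tag = 20  [terminal]
15. n6.fin = "vz"  ["vz"]
16. n9.lab = -9  [S.depth * -1 - 16]
17. n10.key = 10  [terminal]
18. n11.tag = -9  [terminal]
19. n12.tag = 8  [terminal]
20. n9.lim = -2  [b₀.tag + 7]
21. n9.key = -5  [-5]
22. n2.live = false  [A.key == A.lim]
23. n2.mk = -4  [A.lim - 2]
24. n1.acc = true  [B.tag > -1]
25. n13.tag = -7  [S.depth * 2 - 59]
26. n13.sig = "zv"  ["zv"]
27. n14.val = 10  [terminal]
28. n15.tag = true  [terminal]
29. n13.acc = false  [false]
30. n0.live = false  [B₁.acc == true]
31. n0.mk = 0  [S.depth - 26]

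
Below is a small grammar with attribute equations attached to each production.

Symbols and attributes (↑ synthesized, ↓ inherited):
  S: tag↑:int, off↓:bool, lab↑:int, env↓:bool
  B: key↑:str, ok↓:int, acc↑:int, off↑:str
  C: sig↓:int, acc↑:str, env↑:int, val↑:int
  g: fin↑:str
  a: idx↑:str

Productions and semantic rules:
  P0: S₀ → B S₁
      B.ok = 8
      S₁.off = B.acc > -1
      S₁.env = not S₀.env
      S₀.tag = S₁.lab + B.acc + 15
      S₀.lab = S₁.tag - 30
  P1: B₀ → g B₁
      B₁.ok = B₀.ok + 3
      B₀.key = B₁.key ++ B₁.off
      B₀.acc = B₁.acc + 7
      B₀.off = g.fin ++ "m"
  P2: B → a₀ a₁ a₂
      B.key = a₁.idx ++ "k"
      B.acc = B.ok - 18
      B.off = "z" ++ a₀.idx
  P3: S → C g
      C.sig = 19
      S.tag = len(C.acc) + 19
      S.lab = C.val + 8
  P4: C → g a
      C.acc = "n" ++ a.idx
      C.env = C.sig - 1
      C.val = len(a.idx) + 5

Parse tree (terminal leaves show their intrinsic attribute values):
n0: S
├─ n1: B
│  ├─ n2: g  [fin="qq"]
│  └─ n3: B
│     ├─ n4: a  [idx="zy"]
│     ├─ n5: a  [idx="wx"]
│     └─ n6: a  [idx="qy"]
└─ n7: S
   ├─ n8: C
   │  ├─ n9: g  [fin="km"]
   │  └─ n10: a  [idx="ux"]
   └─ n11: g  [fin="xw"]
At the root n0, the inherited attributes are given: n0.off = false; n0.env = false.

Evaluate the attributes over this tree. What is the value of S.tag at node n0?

1. n0.off = false  [given at root]
2. n0.env = false  [given at root]
3. n1.ok = 8  [8]
4. n2.fin = "qq"  [terminal]
5. n3.ok = 11  [B₀.ok + 3]
6. n4.idx = "zy"  [terminal]
7. n5.idx = "wx"  [terminal]
8. n6.idx = "qy"  [terminal]
9. n3.key = "wxk"  [a₁.idx ++ "k"]
10. n3.acc = -7  [B.ok - 18]
11. n3.off = "zzy"  ["z" ++ a₀.idx]
12. n1.key = "wxkzzy"  [B₁.key ++ B₁.off]
13. n1.acc = 0  [B₁.acc + 7]
14. n1.off = "qqm"  [g.fin ++ "m"]
15. n7.off = true  [B.acc > -1]
16. n7.env = true  [not S₀.env]
17. n8.sig = 19  [19]
18. n9.fin = "km"  [terminal]
19. n10.idx = "ux"  [terminal]
20. n8.acc = "nux"  ["n" ++ a.idx]
21. n8.env = 18  [C.sig - 1]
22. n8.val = 7  [len(a.idx) + 5]
23. n11.fin = "xw"  [terminal]
24. n7.tag = 22  [len(C.acc) + 19]
25. n7.lab = 15  [C.val + 8]
26. n0.tag = 30  [S₁.lab + B.acc + 15]
27. n0.lab = -8  [S₁.tag - 30]

30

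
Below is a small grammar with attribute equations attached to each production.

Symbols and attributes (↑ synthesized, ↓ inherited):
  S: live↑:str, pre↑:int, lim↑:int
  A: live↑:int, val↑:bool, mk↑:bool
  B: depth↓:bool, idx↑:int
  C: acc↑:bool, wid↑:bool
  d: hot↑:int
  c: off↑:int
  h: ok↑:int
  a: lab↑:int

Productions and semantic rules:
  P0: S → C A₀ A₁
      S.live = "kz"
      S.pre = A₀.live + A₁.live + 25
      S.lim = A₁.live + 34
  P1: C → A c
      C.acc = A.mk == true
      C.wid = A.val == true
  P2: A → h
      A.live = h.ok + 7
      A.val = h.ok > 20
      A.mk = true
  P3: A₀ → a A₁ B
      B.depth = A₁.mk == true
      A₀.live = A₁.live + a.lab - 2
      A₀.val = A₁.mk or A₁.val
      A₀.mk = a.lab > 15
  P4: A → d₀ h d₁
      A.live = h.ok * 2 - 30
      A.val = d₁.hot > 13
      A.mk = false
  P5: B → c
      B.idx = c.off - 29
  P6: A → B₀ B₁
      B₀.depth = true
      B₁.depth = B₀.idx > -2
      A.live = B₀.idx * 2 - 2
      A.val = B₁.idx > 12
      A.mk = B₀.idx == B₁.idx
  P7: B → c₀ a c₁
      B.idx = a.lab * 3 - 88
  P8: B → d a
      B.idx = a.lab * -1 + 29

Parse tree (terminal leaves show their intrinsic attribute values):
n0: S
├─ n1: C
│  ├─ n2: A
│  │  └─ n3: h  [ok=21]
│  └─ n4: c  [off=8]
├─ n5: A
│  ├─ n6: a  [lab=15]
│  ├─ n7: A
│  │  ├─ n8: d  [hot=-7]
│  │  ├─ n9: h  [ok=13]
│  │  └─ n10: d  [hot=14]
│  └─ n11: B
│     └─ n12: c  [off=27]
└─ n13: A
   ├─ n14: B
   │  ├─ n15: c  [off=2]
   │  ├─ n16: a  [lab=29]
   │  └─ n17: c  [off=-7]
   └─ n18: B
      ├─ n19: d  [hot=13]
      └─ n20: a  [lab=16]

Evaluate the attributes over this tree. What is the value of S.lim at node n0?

30

1. n3.ok = 21  [terminal]
2. n2.live = 28  [h.ok + 7]
3. n2.val = true  [h.ok > 20]
4. n2.mk = true  [true]
5. n4.off = 8  [terminal]
6. n1.acc = true  [A.mk == true]
7. n1.wid = true  [A.val == true]
8. n6.lab = 15  [terminal]
9. n8.hot = -7  [terminal]
10. n9.ok = 13  [terminal]
11. n10.hot = 14  [terminal]
12. n7.live = -4  [h.ok * 2 - 30]
13. n7.val = true  [d₁.hot > 13]
14. n7.mk = false  [false]
15. n11.depth = false  [A₁.mk == true]
16. n12.off = 27  [terminal]
17. n11.idx = -2  [c.off - 29]
18. n5.live = 9  [A₁.live + a.lab - 2]
19. n5.val = true  [A₁.mk or A₁.val]
20. n5.mk = false  [a.lab > 15]
21. n14.depth = true  [true]
22. n15.off = 2  [terminal]
23. n16.lab = 29  [terminal]
24. n17.off = -7  [terminal]
25. n14.idx = -1  [a.lab * 3 - 88]
26. n18.depth = true  [B₀.idx > -2]
27. n19.hot = 13  [terminal]
28. n20.lab = 16  [terminal]
29. n18.idx = 13  [a.lab * -1 + 29]
30. n13.live = -4  [B₀.idx * 2 - 2]
31. n13.val = true  [B₁.idx > 12]
32. n13.mk = false  [B₀.idx == B₁.idx]
33. n0.live = "kz"  ["kz"]
34. n0.pre = 30  [A₀.live + A₁.live + 25]
35. n0.lim = 30  [A₁.live + 34]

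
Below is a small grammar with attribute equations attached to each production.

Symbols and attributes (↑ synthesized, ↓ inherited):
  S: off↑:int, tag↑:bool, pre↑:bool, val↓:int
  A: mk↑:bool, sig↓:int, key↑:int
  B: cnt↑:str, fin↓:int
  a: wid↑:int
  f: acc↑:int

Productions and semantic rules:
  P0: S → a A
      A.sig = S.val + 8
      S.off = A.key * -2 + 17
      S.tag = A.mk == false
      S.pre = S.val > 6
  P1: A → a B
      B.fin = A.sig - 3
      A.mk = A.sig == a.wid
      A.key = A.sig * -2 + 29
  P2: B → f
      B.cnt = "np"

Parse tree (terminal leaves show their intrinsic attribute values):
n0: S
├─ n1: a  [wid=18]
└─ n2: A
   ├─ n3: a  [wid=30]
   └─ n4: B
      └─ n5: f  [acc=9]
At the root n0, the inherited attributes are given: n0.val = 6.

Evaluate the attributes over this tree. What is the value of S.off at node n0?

15

1. n0.val = 6  [given at root]
2. n1.wid = 18  [terminal]
3. n2.sig = 14  [S.val + 8]
4. n3.wid = 30  [terminal]
5. n4.fin = 11  [A.sig - 3]
6. n5.acc = 9  [terminal]
7. n4.cnt = "np"  ["np"]
8. n2.mk = false  [A.sig == a.wid]
9. n2.key = 1  [A.sig * -2 + 29]
10. n0.off = 15  [A.key * -2 + 17]
11. n0.tag = true  [A.mk == false]
12. n0.pre = false  [S.val > 6]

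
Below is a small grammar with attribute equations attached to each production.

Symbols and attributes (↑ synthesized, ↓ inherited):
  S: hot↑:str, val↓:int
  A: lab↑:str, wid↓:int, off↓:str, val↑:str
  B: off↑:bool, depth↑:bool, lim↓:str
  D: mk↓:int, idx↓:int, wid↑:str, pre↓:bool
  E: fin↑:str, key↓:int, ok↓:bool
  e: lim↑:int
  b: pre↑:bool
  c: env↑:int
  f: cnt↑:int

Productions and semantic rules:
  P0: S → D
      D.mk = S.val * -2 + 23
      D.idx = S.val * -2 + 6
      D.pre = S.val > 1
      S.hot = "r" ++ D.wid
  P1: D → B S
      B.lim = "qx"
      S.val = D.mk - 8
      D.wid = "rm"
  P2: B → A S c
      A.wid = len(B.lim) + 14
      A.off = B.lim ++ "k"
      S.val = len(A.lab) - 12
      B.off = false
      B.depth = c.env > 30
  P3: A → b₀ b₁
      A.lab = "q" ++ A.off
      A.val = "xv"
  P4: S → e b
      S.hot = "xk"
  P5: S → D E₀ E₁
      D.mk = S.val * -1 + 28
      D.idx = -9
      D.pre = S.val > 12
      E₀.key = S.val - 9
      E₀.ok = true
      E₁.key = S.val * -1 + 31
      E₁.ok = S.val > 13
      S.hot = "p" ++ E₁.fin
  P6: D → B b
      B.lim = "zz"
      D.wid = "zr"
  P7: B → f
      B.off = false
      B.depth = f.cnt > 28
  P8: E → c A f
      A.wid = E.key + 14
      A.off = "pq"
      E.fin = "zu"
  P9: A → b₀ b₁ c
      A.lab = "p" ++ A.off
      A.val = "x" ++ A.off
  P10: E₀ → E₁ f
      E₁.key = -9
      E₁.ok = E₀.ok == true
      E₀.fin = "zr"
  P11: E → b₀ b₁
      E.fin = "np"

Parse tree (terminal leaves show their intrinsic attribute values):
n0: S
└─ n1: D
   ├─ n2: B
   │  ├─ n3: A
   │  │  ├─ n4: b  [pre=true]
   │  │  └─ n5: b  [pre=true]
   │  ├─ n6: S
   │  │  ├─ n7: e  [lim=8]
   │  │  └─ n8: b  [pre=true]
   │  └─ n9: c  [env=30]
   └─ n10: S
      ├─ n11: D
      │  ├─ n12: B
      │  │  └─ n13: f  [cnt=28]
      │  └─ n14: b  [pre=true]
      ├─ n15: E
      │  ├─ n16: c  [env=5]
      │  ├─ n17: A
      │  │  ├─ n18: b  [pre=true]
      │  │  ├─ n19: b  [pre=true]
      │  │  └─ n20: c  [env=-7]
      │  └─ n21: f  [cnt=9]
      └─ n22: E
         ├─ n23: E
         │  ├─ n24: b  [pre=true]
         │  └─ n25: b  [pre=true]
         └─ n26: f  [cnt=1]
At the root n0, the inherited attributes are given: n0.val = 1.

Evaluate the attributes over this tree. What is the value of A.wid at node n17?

18

1. n0.val = 1  [given at root]
2. n1.mk = 21  [S.val * -2 + 23]
3. n1.idx = 4  [S.val * -2 + 6]
4. n1.pre = false  [S.val > 1]
5. n2.lim = "qx"  ["qx"]
6. n3.wid = 16  [len(B.lim) + 14]
7. n3.off = "qxk"  [B.lim ++ "k"]
8. n4.pre = true  [terminal]
9. n5.pre = true  [terminal]
10. n3.lab = "qqxk"  ["q" ++ A.off]
11. n3.val = "xv"  ["xv"]
12. n6.val = -8  [len(A.lab) - 12]
13. n7.lim = 8  [terminal]
14. n8.pre = true  [terminal]
15. n6.hot = "xk"  ["xk"]
16. n9.env = 30  [terminal]
17. n2.off = false  [false]
18. n2.depth = false  [c.env > 30]
19. n10.val = 13  [D.mk - 8]
20. n11.mk = 15  [S.val * -1 + 28]
21. n11.idx = -9  [-9]
22. n11.pre = true  [S.val > 12]
23. n12.lim = "zz"  ["zz"]
24. n13.cnt = 28  [terminal]
25. n12.off = false  [false]
26. n12.depth = false  [f.cnt > 28]
27. n14.pre = true  [terminal]
28. n11.wid = "zr"  ["zr"]
29. n15.key = 4  [S.val - 9]
30. n15.ok = true  [true]
31. n16.env = 5  [terminal]
32. n17.wid = 18  [E.key + 14]
33. n17.off = "pq"  ["pq"]
34. n18.pre = true  [terminal]
35. n19.pre = true  [terminal]
36. n20.env = -7  [terminal]
37. n17.lab = "ppq"  ["p" ++ A.off]
38. n17.val = "xpq"  ["x" ++ A.off]
39. n21.cnt = 9  [terminal]
40. n15.fin = "zu"  ["zu"]
41. n22.key = 18  [S.val * -1 + 31]
42. n22.ok = false  [S.val > 13]
43. n23.key = -9  [-9]
44. n23.ok = false  [E₀.ok == true]
45. n24.pre = true  [terminal]
46. n25.pre = true  [terminal]
47. n23.fin = "np"  ["np"]
48. n26.cnt = 1  [terminal]
49. n22.fin = "zr"  ["zr"]
50. n10.hot = "pzr"  ["p" ++ E₁.fin]
51. n1.wid = "rm"  ["rm"]
52. n0.hot = "rrm"  ["r" ++ D.wid]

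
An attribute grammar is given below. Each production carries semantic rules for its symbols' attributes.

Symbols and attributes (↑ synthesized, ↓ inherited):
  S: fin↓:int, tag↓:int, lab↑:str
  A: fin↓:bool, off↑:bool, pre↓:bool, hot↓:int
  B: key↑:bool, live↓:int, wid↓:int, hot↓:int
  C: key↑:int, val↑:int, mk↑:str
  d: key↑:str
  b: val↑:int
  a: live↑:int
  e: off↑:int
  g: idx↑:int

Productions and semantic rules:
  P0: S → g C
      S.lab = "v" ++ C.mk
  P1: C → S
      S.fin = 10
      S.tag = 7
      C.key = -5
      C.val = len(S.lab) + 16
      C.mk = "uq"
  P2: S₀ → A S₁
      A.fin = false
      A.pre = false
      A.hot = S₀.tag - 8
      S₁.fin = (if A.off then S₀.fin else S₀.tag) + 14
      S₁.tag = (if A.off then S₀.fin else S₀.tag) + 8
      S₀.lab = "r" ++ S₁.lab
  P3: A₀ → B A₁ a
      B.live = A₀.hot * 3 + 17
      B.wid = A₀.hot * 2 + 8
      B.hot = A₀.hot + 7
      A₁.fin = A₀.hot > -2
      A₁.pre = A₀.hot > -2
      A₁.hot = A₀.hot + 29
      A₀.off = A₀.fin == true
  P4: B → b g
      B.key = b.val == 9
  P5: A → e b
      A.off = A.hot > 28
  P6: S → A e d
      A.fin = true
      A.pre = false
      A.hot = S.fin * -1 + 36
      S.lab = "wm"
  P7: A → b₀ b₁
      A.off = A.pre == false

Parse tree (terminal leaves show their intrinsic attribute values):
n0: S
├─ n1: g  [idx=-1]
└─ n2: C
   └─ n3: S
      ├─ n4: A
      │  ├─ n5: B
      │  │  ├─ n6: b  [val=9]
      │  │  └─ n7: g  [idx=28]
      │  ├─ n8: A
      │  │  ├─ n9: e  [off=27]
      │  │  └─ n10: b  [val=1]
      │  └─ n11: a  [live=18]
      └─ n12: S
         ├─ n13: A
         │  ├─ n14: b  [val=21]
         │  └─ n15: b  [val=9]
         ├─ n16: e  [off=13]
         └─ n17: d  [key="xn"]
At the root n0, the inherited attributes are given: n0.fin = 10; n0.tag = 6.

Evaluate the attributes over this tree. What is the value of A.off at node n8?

1. n0.fin = 10  [given at root]
2. n0.tag = 6  [given at root]
3. n1.idx = -1  [terminal]
4. n3.fin = 10  [10]
5. n3.tag = 7  [7]
6. n4.fin = false  [false]
7. n4.pre = false  [false]
8. n4.hot = -1  [S₀.tag - 8]
9. n5.live = 14  [A₀.hot * 3 + 17]
10. n5.wid = 6  [A₀.hot * 2 + 8]
11. n5.hot = 6  [A₀.hot + 7]
12. n6.val = 9  [terminal]
13. n7.idx = 28  [terminal]
14. n5.key = true  [b.val == 9]
15. n8.fin = true  [A₀.hot > -2]
16. n8.pre = true  [A₀.hot > -2]
17. n8.hot = 28  [A₀.hot + 29]
18. n9.off = 27  [terminal]
19. n10.val = 1  [terminal]
20. n8.off = false  [A.hot > 28]
21. n11.live = 18  [terminal]
22. n4.off = false  [A₀.fin == true]
23. n12.fin = 21  [(if A.off then S₀.fin else S₀.tag) + 14]
24. n12.tag = 15  [(if A.off then S₀.fin else S₀.tag) + 8]
25. n13.fin = true  [true]
26. n13.pre = false  [false]
27. n13.hot = 15  [S.fin * -1 + 36]
28. n14.val = 21  [terminal]
29. n15.val = 9  [terminal]
30. n13.off = true  [A.pre == false]
31. n16.off = 13  [terminal]
32. n17.key = "xn"  [terminal]
33. n12.lab = "wm"  ["wm"]
34. n3.lab = "rwm"  ["r" ++ S₁.lab]
35. n2.key = -5  [-5]
36. n2.val = 19  [len(S.lab) + 16]
37. n2.mk = "uq"  ["uq"]
38. n0.lab = "vuq"  ["v" ++ C.mk]

false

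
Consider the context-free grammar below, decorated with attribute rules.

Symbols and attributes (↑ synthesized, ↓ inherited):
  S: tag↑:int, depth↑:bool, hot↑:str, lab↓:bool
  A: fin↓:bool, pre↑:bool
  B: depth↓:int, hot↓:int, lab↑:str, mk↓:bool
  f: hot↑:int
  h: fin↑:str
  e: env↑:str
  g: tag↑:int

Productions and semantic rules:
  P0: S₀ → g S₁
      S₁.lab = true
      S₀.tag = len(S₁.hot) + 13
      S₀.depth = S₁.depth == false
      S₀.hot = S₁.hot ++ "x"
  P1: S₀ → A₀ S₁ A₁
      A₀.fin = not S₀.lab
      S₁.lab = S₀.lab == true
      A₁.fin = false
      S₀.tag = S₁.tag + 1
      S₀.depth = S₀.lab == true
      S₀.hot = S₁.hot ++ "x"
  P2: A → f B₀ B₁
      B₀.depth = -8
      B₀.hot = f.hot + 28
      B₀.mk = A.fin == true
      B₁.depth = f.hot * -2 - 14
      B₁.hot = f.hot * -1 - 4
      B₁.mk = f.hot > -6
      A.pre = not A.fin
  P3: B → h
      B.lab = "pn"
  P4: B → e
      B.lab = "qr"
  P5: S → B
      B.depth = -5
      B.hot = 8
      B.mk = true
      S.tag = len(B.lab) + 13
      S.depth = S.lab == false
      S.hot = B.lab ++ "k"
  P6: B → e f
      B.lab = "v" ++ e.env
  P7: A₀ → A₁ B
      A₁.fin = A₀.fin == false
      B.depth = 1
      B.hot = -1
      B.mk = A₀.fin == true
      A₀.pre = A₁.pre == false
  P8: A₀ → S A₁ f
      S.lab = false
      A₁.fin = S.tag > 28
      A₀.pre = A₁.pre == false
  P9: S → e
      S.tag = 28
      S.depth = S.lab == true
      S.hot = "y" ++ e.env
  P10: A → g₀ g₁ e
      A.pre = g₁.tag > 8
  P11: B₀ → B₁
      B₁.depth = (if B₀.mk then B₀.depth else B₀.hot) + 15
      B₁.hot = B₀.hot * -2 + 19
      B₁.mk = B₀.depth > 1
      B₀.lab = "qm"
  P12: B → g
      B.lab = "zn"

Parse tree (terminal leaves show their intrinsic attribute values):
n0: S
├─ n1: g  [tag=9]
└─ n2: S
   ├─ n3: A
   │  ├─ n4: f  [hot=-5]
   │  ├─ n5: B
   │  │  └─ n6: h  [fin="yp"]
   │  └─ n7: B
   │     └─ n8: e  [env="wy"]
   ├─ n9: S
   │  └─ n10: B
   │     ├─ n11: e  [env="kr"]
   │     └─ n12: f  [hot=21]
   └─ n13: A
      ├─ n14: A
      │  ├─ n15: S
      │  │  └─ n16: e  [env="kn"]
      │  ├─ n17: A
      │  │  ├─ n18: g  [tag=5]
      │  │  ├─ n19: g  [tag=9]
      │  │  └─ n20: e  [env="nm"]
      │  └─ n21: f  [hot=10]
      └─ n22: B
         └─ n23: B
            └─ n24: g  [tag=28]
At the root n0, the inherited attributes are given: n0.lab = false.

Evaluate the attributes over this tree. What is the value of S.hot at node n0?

1. n0.lab = false  [given at root]
2. n1.tag = 9  [terminal]
3. n2.lab = true  [true]
4. n3.fin = false  [not S₀.lab]
5. n4.hot = -5  [terminal]
6. n5.depth = -8  [-8]
7. n5.hot = 23  [f.hot + 28]
8. n5.mk = false  [A.fin == true]
9. n6.fin = "yp"  [terminal]
10. n5.lab = "pn"  ["pn"]
11. n7.depth = -4  [f.hot * -2 - 14]
12. n7.hot = 1  [f.hot * -1 - 4]
13. n7.mk = true  [f.hot > -6]
14. n8.env = "wy"  [terminal]
15. n7.lab = "qr"  ["qr"]
16. n3.pre = true  [not A.fin]
17. n9.lab = true  [S₀.lab == true]
18. n10.depth = -5  [-5]
19. n10.hot = 8  [8]
20. n10.mk = true  [true]
21. n11.env = "kr"  [terminal]
22. n12.hot = 21  [terminal]
23. n10.lab = "vkr"  ["v" ++ e.env]
24. n9.tag = 16  [len(B.lab) + 13]
25. n9.depth = false  [S.lab == false]
26. n9.hot = "vkrk"  [B.lab ++ "k"]
27. n13.fin = false  [false]
28. n14.fin = true  [A₀.fin == false]
29. n15.lab = false  [false]
30. n16.env = "kn"  [terminal]
31. n15.tag = 28  [28]
32. n15.depth = false  [S.lab == true]
33. n15.hot = "ykn"  ["y" ++ e.env]
34. n17.fin = false  [S.tag > 28]
35. n18.tag = 5  [terminal]
36. n19.tag = 9  [terminal]
37. n20.env = "nm"  [terminal]
38. n17.pre = true  [g₁.tag > 8]
39. n21.hot = 10  [terminal]
40. n14.pre = false  [A₁.pre == false]
41. n22.depth = 1  [1]
42. n22.hot = -1  [-1]
43. n22.mk = false  [A₀.fin == true]
44. n23.depth = 14  [(if B₀.mk then B₀.depth else B₀.hot) + 15]
45. n23.hot = 21  [B₀.hot * -2 + 19]
46. n23.mk = false  [B₀.depth > 1]
47. n24.tag = 28  [terminal]
48. n23.lab = "zn"  ["zn"]
49. n22.lab = "qm"  ["qm"]
50. n13.pre = true  [A₁.pre == false]
51. n2.tag = 17  [S₁.tag + 1]
52. n2.depth = true  [S₀.lab == true]
53. n2.hot = "vkrkx"  [S₁.hot ++ "x"]
54. n0.tag = 18  [len(S₁.hot) + 13]
55. n0.depth = false  [S₁.depth == false]
56. n0.hot = "vkrkxx"  [S₁.hot ++ "x"]

"vkrkxx"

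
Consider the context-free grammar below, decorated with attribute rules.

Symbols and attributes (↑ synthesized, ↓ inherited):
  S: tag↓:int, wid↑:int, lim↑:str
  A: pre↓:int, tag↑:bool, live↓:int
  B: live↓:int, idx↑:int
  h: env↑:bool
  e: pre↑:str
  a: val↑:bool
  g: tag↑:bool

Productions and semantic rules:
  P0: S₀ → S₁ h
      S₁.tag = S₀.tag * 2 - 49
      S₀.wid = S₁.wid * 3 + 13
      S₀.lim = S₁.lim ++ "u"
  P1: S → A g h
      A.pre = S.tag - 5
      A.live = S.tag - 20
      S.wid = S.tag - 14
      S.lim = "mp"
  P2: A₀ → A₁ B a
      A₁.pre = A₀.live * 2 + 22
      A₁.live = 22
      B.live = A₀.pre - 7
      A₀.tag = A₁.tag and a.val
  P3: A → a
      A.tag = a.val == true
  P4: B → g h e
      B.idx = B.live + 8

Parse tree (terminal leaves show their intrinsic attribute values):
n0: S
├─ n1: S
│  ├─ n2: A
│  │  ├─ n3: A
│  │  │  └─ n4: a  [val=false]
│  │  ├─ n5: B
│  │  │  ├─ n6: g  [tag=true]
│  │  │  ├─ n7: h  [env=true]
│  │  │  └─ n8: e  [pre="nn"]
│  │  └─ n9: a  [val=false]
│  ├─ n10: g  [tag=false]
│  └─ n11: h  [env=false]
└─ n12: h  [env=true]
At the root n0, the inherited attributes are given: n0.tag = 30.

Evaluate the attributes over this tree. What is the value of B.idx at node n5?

1. n0.tag = 30  [given at root]
2. n1.tag = 11  [S₀.tag * 2 - 49]
3. n2.pre = 6  [S.tag - 5]
4. n2.live = -9  [S.tag - 20]
5. n3.pre = 4  [A₀.live * 2 + 22]
6. n3.live = 22  [22]
7. n4.val = false  [terminal]
8. n3.tag = false  [a.val == true]
9. n5.live = -1  [A₀.pre - 7]
10. n6.tag = true  [terminal]
11. n7.env = true  [terminal]
12. n8.pre = "nn"  [terminal]
13. n5.idx = 7  [B.live + 8]
14. n9.val = false  [terminal]
15. n2.tag = false  [A₁.tag and a.val]
16. n10.tag = false  [terminal]
17. n11.env = false  [terminal]
18. n1.wid = -3  [S.tag - 14]
19. n1.lim = "mp"  ["mp"]
20. n12.env = true  [terminal]
21. n0.wid = 4  [S₁.wid * 3 + 13]
22. n0.lim = "mpu"  [S₁.lim ++ "u"]

7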